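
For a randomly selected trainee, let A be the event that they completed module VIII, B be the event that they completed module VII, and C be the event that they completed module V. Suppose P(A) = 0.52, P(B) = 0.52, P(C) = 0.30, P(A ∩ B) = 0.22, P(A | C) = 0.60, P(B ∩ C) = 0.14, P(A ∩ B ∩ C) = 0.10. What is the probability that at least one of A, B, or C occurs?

P(A ∩ C) = P(C)·P(A|C) = 0.30 × 0.60 = 0.18
P(A ∪ B ∪ C) = 0.52 + 0.52 + 0.30 − 0.22 − 0.18 − 0.14 + 0.10 = 0.90

0.90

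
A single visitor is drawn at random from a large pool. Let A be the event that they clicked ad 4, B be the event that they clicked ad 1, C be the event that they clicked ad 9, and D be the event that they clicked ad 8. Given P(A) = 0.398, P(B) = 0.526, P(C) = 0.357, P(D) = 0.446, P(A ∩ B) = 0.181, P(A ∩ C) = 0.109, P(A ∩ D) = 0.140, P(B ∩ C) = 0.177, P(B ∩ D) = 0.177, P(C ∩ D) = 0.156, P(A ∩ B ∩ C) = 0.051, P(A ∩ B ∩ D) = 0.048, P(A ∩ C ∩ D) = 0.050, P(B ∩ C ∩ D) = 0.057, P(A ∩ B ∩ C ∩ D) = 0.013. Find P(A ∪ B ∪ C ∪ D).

0.980

P(A ∪ B ∪ C ∪ D) = 0.398 + 0.526 + 0.357 + 0.446 − 0.181 − 0.109 − 0.140 − 0.177 − 0.177 − 0.156 + 0.051 + 0.048 + 0.050 + 0.057 − 0.013 = 0.980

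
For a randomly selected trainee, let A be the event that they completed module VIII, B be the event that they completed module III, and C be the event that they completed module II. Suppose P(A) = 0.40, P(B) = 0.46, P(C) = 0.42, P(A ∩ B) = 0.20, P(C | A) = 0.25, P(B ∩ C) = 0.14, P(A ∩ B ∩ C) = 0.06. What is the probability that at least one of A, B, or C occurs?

0.90

P(A ∩ C) = P(A)·P(C|A) = 0.40 × 0.25 = 0.10
Inclusion–exclusion gives
P(A ∪ B ∪ C) = 0.40 + 0.46 + 0.42 − 0.20 − 0.10 − 0.14 + 0.06 = 0.90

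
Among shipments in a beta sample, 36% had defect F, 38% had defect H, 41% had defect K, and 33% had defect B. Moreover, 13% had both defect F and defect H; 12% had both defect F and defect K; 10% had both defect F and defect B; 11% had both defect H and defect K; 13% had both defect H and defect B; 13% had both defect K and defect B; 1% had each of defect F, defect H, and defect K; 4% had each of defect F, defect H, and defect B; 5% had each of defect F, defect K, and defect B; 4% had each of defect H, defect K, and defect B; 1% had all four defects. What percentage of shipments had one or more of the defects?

89%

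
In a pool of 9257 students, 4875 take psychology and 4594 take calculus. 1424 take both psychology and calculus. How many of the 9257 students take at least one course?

8045

Apply inclusion-exclusion:
|at least one| = 4875 + 4594 − 1424 = 8045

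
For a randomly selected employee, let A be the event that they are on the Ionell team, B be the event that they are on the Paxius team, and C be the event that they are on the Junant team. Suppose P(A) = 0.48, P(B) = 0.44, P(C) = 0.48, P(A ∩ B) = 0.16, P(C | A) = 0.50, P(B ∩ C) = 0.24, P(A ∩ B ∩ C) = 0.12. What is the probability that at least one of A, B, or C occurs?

P(A ∩ C) = P(A)·P(C|A) = 0.48 × 0.50 = 0.24
By inclusion–exclusion:
P(A ∪ B ∪ C) = 0.48 + 0.44 + 0.48 − 0.16 − 0.24 − 0.24 + 0.12 = 0.88

0.88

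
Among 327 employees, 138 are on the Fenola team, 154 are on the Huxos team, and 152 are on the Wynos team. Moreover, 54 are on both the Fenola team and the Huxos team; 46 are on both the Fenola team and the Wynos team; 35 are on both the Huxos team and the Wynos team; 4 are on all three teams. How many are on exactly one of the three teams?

186

By inclusion–exclusion (exactly-one form):
N(exactly one) = 138 + 154 + 152 − 2·54 − 2·46 − 2·35 + 3·4 = 186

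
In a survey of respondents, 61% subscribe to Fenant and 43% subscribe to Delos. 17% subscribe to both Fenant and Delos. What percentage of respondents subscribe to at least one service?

P(at least one) = 61 + 43 − 17 = 87%

87%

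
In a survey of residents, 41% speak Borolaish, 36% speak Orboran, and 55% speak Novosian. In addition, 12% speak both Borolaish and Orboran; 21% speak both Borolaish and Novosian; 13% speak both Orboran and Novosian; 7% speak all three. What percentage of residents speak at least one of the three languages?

93%

P(at least one) = 41 + 36 + 55 − 12 − 21 − 13 + 7 = 93%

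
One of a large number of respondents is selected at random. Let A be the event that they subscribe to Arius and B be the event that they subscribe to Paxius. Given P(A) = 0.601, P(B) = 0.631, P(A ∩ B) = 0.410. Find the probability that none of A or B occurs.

P(A ∪ B) = 0.601 + 0.631 − 0.410 = 0.822
P(none) = 1 − 0.822 = 0.178

0.178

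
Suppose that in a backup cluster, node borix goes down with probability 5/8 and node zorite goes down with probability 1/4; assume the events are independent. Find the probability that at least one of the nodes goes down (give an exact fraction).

23/32

P(none) = (1 − 5/8) × (1 − 1/4) = 3/8 × 3/4 = 9/32
P(at least one) = 1 − 9/32 = 23/32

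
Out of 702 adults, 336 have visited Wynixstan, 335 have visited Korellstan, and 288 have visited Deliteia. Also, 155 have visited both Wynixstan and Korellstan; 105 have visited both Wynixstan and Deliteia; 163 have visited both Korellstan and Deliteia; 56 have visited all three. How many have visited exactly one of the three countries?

N(exactly one) = 336 + 335 + 288 − 2·155 − 2·105 − 2·163 + 3·56 = 281

281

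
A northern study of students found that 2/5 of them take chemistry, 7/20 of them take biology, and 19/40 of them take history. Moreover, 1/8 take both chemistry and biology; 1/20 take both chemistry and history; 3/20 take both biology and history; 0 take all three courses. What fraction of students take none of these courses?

Apply inclusion-exclusion:
P(≥1) = 2/5 + 7/20 + 19/40 − 1/8 − 1/20 − 3/20 + 0 = 9/10
P(none) = 1 − 9/10 = 1/10

1/10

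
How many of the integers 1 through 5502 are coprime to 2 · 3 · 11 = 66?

1667

2751 + 1834 + 500 − 917 − 250 − 166 + 83 = 3835
5502 − 3835 = 1667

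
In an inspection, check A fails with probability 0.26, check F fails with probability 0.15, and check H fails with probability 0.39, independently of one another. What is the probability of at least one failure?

0.61631

P(none) = (1 − 0.26) × (1 − 0.15) × (1 − 0.39) = 0.74 × 0.85 × 0.61 = 0.38369
P(at least one) = 1 − 0.38369 = 0.61631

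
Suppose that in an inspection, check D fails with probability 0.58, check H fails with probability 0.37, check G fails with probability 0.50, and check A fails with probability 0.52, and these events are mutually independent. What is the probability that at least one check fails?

P(none) = (1 − 0.58) × (1 − 0.37) × (1 − 0.50) × (1 − 0.52) = 0.42 × 0.63 × 0.50 × 0.48 = 0.063504
P(at least one) = 1 − 0.063504 = 0.936496

0.936496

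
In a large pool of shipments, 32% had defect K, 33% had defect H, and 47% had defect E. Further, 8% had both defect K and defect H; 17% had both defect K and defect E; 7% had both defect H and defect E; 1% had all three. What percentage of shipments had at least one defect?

Apply inclusion-exclusion:
P(union) = 32 + 33 + 47 − 8 − 17 − 7 + 1 = 81%

81%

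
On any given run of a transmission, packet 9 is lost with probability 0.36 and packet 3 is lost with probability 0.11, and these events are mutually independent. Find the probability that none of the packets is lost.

P(none) = (1 − 0.36) × (1 − 0.11) = 0.64 × 0.89 = 0.5696

0.5696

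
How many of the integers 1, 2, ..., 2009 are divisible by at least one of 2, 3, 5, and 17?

By inclusion–exclusion:
floor(2009/2) + floor(2009/3) + floor(2009/5) + floor(2009/17) − floor(2009/6) − floor(2009/10) − floor(2009/34) − floor(2009/15) − floor(2009/51) − floor(2009/85) + floor(2009/30) + floor(2009/102) + floor(2009/170) + floor(2009/255) − floor(2009/510) = 1004 + 669 + 401 + 118 − 334 − 200 − 59 − 133 − 39 − 23 + 66 + 19 + 11 + 7 − 3 = 1504

1504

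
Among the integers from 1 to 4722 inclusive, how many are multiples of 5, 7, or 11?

1779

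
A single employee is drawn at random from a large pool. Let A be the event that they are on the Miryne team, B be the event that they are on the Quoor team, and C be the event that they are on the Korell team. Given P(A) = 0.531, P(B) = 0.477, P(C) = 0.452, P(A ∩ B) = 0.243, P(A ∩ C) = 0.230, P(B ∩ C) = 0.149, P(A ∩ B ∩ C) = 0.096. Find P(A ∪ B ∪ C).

By inclusion–exclusion:
P(A ∪ B ∪ C) = 0.531 + 0.477 + 0.452 − 0.243 − 0.230 − 0.149 + 0.096 = 0.934

0.934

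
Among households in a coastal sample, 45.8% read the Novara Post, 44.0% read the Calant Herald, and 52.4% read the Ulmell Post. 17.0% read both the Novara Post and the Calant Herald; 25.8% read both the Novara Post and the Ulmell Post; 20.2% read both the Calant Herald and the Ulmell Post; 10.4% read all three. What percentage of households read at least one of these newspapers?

89.6%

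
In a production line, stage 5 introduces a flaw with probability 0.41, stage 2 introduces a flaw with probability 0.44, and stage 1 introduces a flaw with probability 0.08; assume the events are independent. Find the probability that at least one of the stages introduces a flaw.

0.696032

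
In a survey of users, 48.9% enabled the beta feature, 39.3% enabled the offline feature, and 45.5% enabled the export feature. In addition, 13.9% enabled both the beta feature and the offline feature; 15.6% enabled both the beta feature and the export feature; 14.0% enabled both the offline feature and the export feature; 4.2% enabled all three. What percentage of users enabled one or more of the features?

P(at least one) = 48.9 + 39.3 + 45.5 − 13.9 − 15.6 − 14.0 + 4.2 = 94.4%

94.4%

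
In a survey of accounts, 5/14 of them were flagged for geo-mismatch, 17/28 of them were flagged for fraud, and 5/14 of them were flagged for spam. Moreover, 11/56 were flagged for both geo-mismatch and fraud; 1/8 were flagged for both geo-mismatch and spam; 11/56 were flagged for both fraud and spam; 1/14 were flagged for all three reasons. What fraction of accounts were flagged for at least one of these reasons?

P(at least one) = 5/14 + 17/28 + 5/14 − 11/56 − 1/8 − 11/56 + 1/14 = 7/8

7/8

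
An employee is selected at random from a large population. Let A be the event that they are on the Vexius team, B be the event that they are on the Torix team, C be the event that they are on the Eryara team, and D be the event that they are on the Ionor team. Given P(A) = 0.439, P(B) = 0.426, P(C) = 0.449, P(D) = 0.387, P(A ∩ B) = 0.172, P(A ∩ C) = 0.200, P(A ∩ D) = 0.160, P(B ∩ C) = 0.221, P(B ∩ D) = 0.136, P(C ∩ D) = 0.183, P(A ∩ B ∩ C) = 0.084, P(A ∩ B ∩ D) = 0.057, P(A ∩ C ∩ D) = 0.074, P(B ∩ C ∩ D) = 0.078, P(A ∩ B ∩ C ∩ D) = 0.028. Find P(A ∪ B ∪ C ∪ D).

0.894

P(A ∪ B ∪ C ∪ D) = 0.439 + 0.426 + 0.449 + 0.387 − 0.172 − 0.200 − 0.160 − 0.221 − 0.136 − 0.183 + 0.084 + 0.057 + 0.074 + 0.078 − 0.028 = 0.894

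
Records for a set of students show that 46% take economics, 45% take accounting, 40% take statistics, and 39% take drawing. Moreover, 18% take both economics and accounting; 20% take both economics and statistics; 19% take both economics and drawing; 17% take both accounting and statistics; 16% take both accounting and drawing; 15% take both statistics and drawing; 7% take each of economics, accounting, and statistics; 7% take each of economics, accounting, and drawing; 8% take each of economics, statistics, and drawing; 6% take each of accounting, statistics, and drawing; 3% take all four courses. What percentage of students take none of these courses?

Using inclusion–exclusion:
P(union) = 46 + 45 + 40 + 39 − 18 − 20 − 19 − 17 − 16 − 15 + 7 + 7 + 8 + 6 − 3 = 90%
P(none) = 100% − 90% = 10%

10%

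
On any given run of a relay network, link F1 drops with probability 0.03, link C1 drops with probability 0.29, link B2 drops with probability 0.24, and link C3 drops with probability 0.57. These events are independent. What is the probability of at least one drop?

0.77493284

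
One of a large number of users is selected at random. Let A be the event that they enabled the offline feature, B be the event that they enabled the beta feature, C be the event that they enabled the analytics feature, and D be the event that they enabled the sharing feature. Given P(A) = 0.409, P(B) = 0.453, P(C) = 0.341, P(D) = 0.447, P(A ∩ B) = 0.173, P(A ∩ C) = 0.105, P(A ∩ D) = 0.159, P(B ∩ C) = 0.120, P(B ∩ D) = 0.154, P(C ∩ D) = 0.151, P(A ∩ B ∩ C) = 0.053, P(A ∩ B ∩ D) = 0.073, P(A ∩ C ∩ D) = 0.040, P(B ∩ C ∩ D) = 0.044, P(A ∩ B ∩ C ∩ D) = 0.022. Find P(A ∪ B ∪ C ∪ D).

0.976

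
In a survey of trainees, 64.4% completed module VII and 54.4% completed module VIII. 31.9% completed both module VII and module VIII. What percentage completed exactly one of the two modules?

55.0%

P(exactly one) = 64.4 + 54.4 − 2·31.9 = 55.0%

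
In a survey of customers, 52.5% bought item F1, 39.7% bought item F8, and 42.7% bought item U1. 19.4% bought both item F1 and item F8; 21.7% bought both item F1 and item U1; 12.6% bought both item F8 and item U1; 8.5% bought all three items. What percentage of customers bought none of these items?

10.3%

P(union) = 52.5 + 39.7 + 42.7 − 19.4 − 21.7 − 12.6 + 8.5 = 89.7%
P(none) = 100% − 89.7% = 10.3%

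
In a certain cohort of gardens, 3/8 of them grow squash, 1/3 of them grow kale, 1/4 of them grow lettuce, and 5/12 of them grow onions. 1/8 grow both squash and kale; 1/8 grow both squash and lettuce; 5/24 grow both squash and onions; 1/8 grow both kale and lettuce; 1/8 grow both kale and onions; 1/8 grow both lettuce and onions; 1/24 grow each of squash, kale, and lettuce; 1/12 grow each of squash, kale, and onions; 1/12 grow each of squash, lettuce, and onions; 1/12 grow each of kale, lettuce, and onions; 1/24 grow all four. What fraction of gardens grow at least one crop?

19/24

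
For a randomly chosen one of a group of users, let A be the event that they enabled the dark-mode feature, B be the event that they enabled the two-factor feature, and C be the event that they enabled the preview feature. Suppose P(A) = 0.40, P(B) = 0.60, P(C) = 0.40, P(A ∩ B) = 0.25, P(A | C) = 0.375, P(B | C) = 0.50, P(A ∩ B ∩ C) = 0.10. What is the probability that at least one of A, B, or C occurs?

0.90

P(A ∩ C) = P(C)·P(A|C) = 0.40 × 0.375 = 0.15
P(B ∩ C) = P(C)·P(B|C) = 0.40 × 0.50 = 0.20
P(A ∪ B ∪ C) = 0.40 + 0.60 + 0.40 − 0.25 − 0.15 − 0.20 + 0.10 = 0.90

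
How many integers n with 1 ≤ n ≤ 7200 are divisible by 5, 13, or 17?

2196

Apply inclusion-exclusion:
⌊7200/5⌋ + ⌊7200/13⌋ + ⌊7200/17⌋ − ⌊7200/65⌋ − ⌊7200/85⌋ − ⌊7200/221⌋ + ⌊7200/1105⌋ = 1440 + 553 + 423 − 110 − 84 − 32 + 6 = 2196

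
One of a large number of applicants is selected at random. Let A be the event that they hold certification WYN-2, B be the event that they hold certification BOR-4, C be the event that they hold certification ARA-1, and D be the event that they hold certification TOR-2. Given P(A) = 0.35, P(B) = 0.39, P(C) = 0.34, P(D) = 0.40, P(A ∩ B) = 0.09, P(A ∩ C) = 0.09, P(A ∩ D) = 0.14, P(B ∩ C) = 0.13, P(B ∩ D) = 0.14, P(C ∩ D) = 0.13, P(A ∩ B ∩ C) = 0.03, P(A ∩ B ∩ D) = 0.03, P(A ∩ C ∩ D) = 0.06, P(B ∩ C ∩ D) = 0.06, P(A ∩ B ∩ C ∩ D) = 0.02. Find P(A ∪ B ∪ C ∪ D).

0.92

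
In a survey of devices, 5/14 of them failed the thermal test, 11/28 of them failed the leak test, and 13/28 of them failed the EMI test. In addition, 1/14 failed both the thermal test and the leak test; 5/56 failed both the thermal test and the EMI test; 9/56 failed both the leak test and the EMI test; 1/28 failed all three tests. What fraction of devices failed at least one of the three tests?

13/14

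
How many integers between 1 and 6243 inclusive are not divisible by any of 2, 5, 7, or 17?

Using inclusion–exclusion:
3121 + 1248 + 891 + 367 − 624 − 445 − 183 − 178 − 73 − 52 + 89 + 36 + 26 + 10 − 5 = 4228
6243 − 4228 = 2015

2015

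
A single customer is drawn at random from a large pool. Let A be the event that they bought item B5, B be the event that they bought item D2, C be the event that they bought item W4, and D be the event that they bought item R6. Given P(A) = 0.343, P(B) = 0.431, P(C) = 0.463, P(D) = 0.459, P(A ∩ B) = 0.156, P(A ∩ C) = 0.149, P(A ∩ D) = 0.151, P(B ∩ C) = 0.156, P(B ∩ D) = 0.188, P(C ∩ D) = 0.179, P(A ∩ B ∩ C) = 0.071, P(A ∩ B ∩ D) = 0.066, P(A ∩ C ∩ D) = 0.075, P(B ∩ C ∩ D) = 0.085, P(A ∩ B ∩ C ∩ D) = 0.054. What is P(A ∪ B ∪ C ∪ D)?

By inclusion-exclusion,
P(A ∪ B ∪ C ∪ D) = 0.343 + 0.431 + 0.463 + 0.459 − 0.156 − 0.149 − 0.151 − 0.156 − 0.188 − 0.179 + 0.071 + 0.066 + 0.075 + 0.085 − 0.054 = 0.960

0.960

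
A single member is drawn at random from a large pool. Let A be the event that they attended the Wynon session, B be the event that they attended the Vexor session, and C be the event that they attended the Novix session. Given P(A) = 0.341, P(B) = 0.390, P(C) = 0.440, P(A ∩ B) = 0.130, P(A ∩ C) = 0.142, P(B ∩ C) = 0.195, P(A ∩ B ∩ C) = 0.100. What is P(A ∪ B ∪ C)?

Using inclusion–exclusion:
P(A ∪ B ∪ C) = 0.341 + 0.390 + 0.440 − 0.130 − 0.142 − 0.195 + 0.100 = 0.804

0.804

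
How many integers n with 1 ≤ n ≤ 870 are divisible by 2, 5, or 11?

554

By inclusion–exclusion:
floor(870/2) + floor(870/5) + floor(870/11) − floor(870/10) − floor(870/22) − floor(870/55) + floor(870/110) = 435 + 174 + 79 − 87 − 39 − 15 + 7 = 554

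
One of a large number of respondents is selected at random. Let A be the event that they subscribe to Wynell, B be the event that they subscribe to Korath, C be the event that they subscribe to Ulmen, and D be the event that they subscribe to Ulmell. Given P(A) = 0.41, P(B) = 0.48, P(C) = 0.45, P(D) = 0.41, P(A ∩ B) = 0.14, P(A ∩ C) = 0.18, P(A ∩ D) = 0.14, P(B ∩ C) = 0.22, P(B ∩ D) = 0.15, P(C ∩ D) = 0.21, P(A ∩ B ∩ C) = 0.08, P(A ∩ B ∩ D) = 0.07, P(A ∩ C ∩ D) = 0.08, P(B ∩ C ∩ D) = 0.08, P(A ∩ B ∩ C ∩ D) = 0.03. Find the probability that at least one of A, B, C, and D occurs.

0.99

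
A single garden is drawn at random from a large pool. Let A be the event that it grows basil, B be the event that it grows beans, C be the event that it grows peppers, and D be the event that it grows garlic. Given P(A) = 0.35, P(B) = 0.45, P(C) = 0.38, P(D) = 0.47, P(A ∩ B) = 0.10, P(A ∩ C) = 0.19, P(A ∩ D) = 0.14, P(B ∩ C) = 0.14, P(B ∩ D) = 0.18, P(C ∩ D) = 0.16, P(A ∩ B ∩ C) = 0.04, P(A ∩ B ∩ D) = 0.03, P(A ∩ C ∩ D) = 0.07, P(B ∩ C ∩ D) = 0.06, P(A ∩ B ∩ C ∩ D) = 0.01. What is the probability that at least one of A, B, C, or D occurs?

By inclusion–exclusion:
P(A ∪ B ∪ C ∪ D) = 0.35 + 0.45 + 0.38 + 0.47 − 0.10 − 0.19 − 0.14 − 0.14 − 0.18 − 0.16 + 0.04 + 0.03 + 0.07 + 0.06 − 0.01 = 0.93

0.93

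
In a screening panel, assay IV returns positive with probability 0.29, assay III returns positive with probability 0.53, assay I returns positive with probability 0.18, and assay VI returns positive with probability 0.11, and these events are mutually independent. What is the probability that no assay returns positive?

P(none) = (1 − 0.29) × (1 − 0.53) × (1 − 0.18) × (1 − 0.11) = 0.71 × 0.47 × 0.82 × 0.89 = 0.24353426

0.24353426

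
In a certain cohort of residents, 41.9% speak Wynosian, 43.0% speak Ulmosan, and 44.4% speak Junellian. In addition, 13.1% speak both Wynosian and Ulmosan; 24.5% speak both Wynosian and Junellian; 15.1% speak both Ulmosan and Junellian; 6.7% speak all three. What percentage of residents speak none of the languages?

16.7%

By inclusion–exclusion:
P(at least one) = 41.9 + 43.0 + 44.4 − 13.1 − 24.5 − 15.1 + 6.7 = 83.3%
P(none) = 100% − 83.3% = 16.7%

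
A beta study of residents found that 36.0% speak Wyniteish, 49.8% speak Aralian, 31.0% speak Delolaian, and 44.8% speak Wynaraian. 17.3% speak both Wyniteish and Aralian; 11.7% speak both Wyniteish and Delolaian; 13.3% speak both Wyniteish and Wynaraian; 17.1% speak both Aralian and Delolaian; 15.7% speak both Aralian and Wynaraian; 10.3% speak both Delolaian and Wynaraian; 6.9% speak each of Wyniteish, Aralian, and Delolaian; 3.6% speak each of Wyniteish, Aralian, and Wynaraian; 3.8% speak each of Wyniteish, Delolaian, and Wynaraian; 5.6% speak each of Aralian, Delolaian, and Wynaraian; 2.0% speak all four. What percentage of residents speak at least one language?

94.1%

P(at least one) = 36.0 + 49.8 + 31.0 + 44.8 − 17.3 − 11.7 − 13.3 − 17.1 − 15.7 − 10.3 + 6.9 + 3.6 + 3.8 + 5.6 − 2.0 = 94.1%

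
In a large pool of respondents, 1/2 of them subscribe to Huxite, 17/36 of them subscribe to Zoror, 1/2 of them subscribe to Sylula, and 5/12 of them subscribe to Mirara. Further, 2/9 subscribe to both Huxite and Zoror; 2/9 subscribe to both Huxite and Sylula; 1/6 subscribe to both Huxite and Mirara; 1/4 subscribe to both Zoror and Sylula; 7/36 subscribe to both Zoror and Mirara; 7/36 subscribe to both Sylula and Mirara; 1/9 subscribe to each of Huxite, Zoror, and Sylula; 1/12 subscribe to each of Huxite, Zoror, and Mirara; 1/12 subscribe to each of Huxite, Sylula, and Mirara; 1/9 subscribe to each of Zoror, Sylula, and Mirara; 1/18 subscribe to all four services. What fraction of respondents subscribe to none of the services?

1/36

Inclusion–exclusion gives
P(≥1) = 1/2 + 17/36 + 1/2 + 5/12 − 2/9 − 2/9 − 1/6 − 1/4 − 7/36 − 7/36 + 1/9 + 1/12 + 1/12 + 1/9 − 1/18 = 35/36
P(none) = 1 − 35/36 = 1/36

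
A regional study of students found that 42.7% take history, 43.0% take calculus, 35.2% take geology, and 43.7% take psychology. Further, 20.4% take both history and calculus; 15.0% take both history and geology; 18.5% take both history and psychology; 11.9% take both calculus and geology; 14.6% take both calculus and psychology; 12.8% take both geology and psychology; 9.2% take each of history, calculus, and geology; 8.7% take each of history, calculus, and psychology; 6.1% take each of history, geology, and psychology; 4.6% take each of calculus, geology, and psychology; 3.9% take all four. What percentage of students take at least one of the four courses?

96.1%

By inclusion-exclusion,
P(at least one) = 42.7 + 43.0 + 35.2 + 43.7 − 20.4 − 15.0 − 18.5 − 11.9 − 14.6 − 12.8 + 9.2 + 8.7 + 6.1 + 4.6 − 3.9 = 96.1%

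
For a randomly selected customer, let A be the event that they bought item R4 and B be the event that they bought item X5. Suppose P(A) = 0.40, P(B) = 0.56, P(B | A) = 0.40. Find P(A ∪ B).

0.80

P(A ∩ B) = P(A)·P(B|A) = 0.40 × 0.40 = 0.16
Using inclusion–exclusion:
P(A ∪ B) = 0.40 + 0.56 − 0.16 = 0.80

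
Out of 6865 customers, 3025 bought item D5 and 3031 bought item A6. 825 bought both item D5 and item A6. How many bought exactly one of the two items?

Using the inclusion–exclusion count for exactly one event:
|exactly one| = 3025 + 3031 − 2·825 = 4406

4406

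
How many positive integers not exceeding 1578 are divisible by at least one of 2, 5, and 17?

Apply inclusion-exclusion:
789 + 315 + 92 − 157 − 46 − 18 + 9 = 984

984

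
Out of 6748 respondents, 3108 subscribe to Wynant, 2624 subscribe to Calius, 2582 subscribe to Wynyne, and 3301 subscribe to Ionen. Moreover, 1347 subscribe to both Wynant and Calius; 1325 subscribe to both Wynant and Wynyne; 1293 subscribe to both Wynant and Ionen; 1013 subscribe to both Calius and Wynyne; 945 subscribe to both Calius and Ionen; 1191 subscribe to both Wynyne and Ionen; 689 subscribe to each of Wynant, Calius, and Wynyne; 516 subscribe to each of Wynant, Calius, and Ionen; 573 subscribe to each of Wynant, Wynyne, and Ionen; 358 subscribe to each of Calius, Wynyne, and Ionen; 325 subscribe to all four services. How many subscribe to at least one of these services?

6312

|union| = 3108 + 2624 + 2582 + 3301 − 1347 − 1325 − 1293 − 1013 − 945 − 1191 + 689 + 516 + 573 + 358 − 325 = 6312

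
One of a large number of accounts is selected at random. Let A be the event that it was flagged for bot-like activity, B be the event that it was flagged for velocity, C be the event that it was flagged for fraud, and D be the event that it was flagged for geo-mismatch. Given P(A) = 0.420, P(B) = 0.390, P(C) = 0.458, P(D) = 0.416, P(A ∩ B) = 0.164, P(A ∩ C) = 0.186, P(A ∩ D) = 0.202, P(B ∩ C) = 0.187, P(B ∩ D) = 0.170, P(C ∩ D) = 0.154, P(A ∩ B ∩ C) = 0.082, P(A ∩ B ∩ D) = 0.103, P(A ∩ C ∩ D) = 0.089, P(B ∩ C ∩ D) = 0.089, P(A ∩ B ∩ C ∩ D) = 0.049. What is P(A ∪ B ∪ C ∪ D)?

0.935

P(A ∪ B ∪ C ∪ D) = 0.420 + 0.390 + 0.458 + 0.416 − 0.164 − 0.186 − 0.202 − 0.187 − 0.170 − 0.154 + 0.082 + 0.103 + 0.089 + 0.089 − 0.049 = 0.935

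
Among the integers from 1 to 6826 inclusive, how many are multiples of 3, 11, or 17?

2275 + 620 + 401 − 206 − 133 − 36 + 12 = 2933

2933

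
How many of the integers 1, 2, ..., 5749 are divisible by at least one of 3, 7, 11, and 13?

2992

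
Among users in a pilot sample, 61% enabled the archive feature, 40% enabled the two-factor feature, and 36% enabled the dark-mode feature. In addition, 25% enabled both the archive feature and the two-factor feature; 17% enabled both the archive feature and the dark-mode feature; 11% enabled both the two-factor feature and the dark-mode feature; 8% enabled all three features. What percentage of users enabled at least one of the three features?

92%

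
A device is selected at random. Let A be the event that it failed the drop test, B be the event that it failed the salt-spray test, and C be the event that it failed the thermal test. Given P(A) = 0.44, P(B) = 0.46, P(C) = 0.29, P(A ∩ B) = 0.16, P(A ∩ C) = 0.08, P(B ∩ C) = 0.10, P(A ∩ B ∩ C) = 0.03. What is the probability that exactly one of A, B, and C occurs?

0.60

By inclusion–exclusion (exactly-one form):
P(exactly one) = 0.44 + 0.46 + 0.29 − 2·0.16 − 2·0.08 − 2·0.10 + 3·0.03 = 0.60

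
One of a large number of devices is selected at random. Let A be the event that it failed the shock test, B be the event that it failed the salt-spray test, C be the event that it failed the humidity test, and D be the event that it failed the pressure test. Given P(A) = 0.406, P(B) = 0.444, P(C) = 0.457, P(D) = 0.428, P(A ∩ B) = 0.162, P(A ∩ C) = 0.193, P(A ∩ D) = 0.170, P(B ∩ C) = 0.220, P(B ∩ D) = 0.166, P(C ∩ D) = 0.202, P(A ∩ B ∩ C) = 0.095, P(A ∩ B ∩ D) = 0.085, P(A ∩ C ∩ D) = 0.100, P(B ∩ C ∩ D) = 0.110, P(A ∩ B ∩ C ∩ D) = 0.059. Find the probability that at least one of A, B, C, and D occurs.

Apply inclusion-exclusion:
P(A ∪ B ∪ C ∪ D) = 0.406 + 0.444 + 0.457 + 0.428 − 0.162 − 0.193 − 0.170 − 0.220 − 0.166 − 0.202 + 0.095 + 0.085 + 0.100 + 0.110 − 0.059 = 0.953

0.953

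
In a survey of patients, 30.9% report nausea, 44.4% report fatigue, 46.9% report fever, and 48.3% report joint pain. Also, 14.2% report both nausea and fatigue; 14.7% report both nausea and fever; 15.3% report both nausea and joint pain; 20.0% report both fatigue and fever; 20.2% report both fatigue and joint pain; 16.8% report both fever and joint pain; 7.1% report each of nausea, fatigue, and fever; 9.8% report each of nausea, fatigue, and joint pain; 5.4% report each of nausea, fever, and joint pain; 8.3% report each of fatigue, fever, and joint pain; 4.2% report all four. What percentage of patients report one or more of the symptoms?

By inclusion-exclusion,
P(at least one) = 30.9 + 44.4 + 46.9 + 48.3 − 14.2 − 14.7 − 15.3 − 20.0 − 20.2 − 16.8 + 7.1 + 9.8 + 5.4 + 8.3 − 4.2 = 95.7%

95.7%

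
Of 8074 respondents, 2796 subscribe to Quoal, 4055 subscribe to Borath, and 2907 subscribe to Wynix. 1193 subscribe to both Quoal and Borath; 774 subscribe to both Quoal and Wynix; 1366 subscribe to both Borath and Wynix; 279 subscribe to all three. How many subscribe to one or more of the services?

6704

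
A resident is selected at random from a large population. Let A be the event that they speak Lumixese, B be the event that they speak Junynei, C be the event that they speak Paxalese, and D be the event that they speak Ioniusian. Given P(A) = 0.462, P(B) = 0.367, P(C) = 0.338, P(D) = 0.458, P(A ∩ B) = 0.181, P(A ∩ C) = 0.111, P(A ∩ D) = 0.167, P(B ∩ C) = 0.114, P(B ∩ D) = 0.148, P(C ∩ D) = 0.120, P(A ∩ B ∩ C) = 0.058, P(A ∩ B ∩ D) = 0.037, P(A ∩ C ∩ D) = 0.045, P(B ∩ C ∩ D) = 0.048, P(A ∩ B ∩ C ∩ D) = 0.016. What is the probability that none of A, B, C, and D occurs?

0.044

P(A ∪ B ∪ C ∪ D) = 0.462 + 0.367 + 0.338 + 0.458 − 0.181 − 0.111 − 0.167 − 0.114 − 0.148 − 0.120 + 0.058 + 0.037 + 0.045 + 0.048 − 0.016 = 0.956
P(none) = 1 − 0.956 = 0.044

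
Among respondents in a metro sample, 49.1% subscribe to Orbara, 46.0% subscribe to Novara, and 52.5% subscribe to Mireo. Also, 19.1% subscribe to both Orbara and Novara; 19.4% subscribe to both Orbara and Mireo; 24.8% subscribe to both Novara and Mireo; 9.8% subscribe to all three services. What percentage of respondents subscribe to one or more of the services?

Inclusion–exclusion gives
P(at least one) = 49.1 + 46.0 + 52.5 − 19.1 − 19.4 − 24.8 + 9.8 = 94.1%

94.1%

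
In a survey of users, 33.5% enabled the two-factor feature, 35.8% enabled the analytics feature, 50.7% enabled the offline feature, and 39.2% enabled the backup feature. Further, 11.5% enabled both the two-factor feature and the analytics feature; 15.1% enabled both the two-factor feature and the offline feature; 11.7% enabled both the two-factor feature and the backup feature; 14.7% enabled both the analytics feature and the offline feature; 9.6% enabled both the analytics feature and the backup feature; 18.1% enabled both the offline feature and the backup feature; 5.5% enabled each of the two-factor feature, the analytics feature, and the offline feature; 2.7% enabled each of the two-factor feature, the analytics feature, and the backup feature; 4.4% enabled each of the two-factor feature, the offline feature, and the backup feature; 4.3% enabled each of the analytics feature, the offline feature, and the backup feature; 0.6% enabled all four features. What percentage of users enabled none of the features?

P(≥1) = 33.5 + 35.8 + 50.7 + 39.2 − 11.5 − 15.1 − 11.7 − 14.7 − 9.6 − 18.1 + 5.5 + 2.7 + 4.4 + 4.3 − 0.6 = 94.8%
P(none) = 100% − 94.8% = 5.2%

5.2%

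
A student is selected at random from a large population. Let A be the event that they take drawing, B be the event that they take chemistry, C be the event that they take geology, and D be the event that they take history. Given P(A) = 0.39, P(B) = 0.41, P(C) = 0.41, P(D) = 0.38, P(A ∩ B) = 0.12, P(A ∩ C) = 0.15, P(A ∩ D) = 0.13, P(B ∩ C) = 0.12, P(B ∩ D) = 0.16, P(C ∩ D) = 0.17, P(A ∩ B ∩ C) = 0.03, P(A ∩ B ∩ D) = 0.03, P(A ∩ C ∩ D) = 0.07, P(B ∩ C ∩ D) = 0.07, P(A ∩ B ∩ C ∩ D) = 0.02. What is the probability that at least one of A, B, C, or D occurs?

By inclusion-exclusion,
P(A ∪ B ∪ C ∪ D) = 0.39 + 0.41 + 0.41 + 0.38 − 0.12 − 0.15 − 0.13 − 0.12 − 0.16 − 0.17 + 0.03 + 0.03 + 0.07 + 0.07 − 0.02 = 0.92

0.92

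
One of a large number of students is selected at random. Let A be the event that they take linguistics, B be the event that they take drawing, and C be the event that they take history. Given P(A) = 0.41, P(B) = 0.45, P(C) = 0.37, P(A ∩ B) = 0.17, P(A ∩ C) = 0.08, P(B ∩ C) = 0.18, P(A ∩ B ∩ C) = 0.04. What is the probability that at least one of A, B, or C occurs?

Apply inclusion-exclusion:
P(A ∪ B ∪ C) = 0.41 + 0.45 + 0.37 − 0.17 − 0.08 − 0.18 + 0.04 = 0.84

0.84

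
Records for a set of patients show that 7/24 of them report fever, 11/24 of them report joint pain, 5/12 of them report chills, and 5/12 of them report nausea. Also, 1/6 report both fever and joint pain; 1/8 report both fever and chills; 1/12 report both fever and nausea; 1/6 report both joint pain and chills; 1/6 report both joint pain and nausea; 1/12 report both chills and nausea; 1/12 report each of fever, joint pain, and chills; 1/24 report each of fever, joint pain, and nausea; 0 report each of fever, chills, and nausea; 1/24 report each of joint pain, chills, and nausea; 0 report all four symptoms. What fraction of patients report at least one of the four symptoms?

P(≥1) = 7/24 + 11/24 + 5/12 + 5/12 − 1/6 − 1/8 − 1/12 − 1/6 − 1/6 − 1/12 + 1/12 + 1/24 + 0 + 1/24 − 0 = 23/24

23/24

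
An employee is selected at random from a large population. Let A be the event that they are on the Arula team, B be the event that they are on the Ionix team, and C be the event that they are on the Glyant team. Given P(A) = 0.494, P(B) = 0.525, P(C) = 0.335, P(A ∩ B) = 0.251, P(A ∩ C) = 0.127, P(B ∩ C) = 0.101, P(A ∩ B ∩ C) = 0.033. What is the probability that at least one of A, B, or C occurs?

0.908

Apply inclusion-exclusion:
P(A ∪ B ∪ C) = 0.494 + 0.525 + 0.335 − 0.251 − 0.127 − 0.101 + 0.033 = 0.908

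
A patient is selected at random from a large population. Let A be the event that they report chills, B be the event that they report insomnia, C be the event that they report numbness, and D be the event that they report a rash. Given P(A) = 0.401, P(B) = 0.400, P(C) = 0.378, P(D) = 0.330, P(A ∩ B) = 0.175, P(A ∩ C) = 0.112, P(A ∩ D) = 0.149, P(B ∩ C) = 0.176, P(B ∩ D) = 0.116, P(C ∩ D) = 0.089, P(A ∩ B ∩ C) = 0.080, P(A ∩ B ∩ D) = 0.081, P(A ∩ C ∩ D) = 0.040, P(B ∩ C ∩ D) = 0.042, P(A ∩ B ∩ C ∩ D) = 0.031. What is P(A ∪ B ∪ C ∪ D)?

0.904

By inclusion–exclusion:
P(A ∪ B ∪ C ∪ D) = 0.401 + 0.400 + 0.378 + 0.330 − 0.175 − 0.112 − 0.149 − 0.176 − 0.116 − 0.089 + 0.080 + 0.081 + 0.040 + 0.042 − 0.031 = 0.904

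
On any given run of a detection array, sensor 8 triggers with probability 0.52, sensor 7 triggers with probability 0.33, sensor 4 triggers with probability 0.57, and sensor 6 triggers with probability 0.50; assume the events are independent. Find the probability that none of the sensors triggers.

P(none) = (1 − 0.52) × (1 − 0.33) × (1 − 0.57) × (1 − 0.50) = 0.48 × 0.67 × 0.43 × 0.50 = 0.069144

0.069144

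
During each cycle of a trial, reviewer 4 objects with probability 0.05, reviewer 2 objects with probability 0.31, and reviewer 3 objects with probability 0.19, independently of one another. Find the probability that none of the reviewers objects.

Since the events are independent, P(none) is the product of the individual non-occurrence probabilities.
P(none) = (1 − 0.05) × (1 − 0.31) × (1 − 0.19) = 0.95 × 0.69 × 0.81 = 0.530955

0.530955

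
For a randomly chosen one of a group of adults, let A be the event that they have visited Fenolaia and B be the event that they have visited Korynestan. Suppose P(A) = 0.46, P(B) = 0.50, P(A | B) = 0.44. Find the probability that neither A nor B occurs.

0.26

P(A ∩ B) = P(B)·P(A|B) = 0.50 × 0.44 = 0.22
By inclusion–exclusion:
P(A ∪ B) = 0.46 + 0.50 − 0.22 = 0.74
P(none) = 1 − 0.74 = 0.26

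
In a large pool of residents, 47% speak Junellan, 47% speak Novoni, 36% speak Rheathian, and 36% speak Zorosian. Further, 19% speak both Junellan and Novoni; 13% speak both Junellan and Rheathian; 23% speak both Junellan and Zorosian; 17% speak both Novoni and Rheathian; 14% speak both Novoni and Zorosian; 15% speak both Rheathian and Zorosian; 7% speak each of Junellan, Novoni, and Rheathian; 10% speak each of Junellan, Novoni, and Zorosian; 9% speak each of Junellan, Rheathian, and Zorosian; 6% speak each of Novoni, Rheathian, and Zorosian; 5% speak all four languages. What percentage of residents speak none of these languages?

8%

Inclusion–exclusion gives
P(at least one) = 47 + 47 + 36 + 36 − 19 − 13 − 23 − 17 − 14 − 15 + 7 + 10 + 9 + 6 − 5 = 92%
P(none) = 100% − 92% = 8%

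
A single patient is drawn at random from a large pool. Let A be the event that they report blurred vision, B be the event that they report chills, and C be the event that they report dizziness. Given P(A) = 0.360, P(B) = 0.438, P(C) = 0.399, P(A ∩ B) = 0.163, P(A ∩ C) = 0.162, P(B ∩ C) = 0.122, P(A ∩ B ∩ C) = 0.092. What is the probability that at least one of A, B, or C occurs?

0.842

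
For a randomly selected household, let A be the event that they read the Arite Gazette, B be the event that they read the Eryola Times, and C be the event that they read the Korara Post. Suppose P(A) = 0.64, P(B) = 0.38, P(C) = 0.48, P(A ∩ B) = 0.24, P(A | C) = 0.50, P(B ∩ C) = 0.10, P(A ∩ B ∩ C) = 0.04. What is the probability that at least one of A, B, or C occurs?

P(A ∩ C) = P(C)·P(A|C) = 0.48 × 0.50 = 0.24
P(A ∪ B ∪ C) = 0.64 + 0.38 + 0.48 − 0.24 − 0.24 − 0.10 + 0.04 = 0.96

0.96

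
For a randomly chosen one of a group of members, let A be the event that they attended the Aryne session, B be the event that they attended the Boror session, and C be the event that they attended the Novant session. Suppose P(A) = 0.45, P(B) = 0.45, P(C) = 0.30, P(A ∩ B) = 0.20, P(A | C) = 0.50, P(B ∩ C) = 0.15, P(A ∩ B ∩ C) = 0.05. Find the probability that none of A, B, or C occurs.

P(A ∩ C) = P(C)·P(A|C) = 0.30 × 0.50 = 0.15
By inclusion–exclusion:
P(A ∪ B ∪ C) = 0.45 + 0.45 + 0.30 − 0.20 − 0.15 − 0.15 + 0.05 = 0.75
P(none) = 1 − 0.75 = 0.25

0.25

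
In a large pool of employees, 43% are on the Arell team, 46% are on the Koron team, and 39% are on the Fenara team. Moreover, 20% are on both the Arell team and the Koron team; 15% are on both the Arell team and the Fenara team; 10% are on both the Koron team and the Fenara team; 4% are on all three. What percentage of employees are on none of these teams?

P(≥1) = 43 + 46 + 39 − 20 − 15 − 10 + 4 = 87%
P(none) = 100% − 87% = 13%

13%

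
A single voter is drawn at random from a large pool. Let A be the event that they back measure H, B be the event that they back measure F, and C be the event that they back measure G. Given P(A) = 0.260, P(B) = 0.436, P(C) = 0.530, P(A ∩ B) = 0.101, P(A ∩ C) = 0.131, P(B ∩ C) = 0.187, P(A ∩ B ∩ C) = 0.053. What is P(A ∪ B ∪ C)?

0.860

By inclusion-exclusion,
P(A ∪ B ∪ C) = 0.260 + 0.436 + 0.530 − 0.101 − 0.131 − 0.187 + 0.053 = 0.860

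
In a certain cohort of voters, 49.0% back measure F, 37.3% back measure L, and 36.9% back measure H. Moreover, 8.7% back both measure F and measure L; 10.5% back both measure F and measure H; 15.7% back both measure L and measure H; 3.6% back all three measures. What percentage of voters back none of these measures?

8.1%

Using inclusion–exclusion:
P(at least one) = 49.0 + 37.3 + 36.9 − 8.7 − 10.5 − 15.7 + 3.6 = 91.9%
P(none) = 100% − 91.9% = 8.1%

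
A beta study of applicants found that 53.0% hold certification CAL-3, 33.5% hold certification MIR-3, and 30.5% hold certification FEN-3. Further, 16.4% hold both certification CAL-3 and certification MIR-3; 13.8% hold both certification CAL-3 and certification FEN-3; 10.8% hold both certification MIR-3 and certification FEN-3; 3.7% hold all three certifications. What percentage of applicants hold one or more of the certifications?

P(at least one) = 53.0 + 33.5 + 30.5 − 16.4 − 13.8 − 10.8 + 3.7 = 79.7%

79.7%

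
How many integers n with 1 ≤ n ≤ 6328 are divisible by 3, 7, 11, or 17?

⌊6328/3⌋ + ⌊6328/7⌋ + ⌊6328/11⌋ + ⌊6328/17⌋ − ⌊6328/21⌋ − ⌊6328/33⌋ − ⌊6328/51⌋ − ⌊6328/77⌋ − ⌊6328/119⌋ − ⌊6328/187⌋ + ⌊6328/231⌋ + ⌊6328/357⌋ + ⌊6328/561⌋ + ⌊6328/1309⌋ − ⌊6328/3927⌋ = 2109 + 904 + 575 + 372 − 301 − 191 − 124 − 82 − 53 − 33 + 27 + 17 + 11 + 4 − 1 = 3234

3234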